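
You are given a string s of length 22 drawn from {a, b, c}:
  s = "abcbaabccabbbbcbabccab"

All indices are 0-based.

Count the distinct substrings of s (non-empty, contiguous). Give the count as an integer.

sorted suffixes:
  #0 SA[0]=4  'aabccabbbbcbabccab'
  #1 SA[1]=20  'ab'
  #2 SA[2]=9  'abbbbcbabccab'
  #3 SA[3]=0  'abcbaabccabbbbcbabccab'
  #4 SA[4]=16  'abccab'
  #5 SA[5]=5  'abccabbbbcbabccab'
  #6 SA[6]=21  'b'
  #7 SA[7]=3  'baabccabbbbcbabccab'
  #8 SA[8]=15  'babccab'
  #9 SA[9]=10  'bbbbcbabccab'
  #10 SA[10]=11  'bbbcbabccab'
  #11 SA[11]=12  'bbcbabccab'
  #12 SA[12]=1  'bcbaabccabbbbcbabccab'
  #13 SA[13]=13  'bcbabccab'
  #14 SA[14]=17  'bccab'
  #15 SA[15]=6  'bccabbbbcbabccab'
  #16 SA[16]=19  'cab'
  #17 SA[17]=8  'cabbbbcbabccab'
  #18 SA[18]=2  'cbaabccabbbbcbabccab'
  #19 SA[19]=14  'cbabccab'
  #20 SA[20]=18  'ccab'
  #21 SA[21]=7  'ccabbbbcbabccab'

SA = [4, 20, 9, 0, 16, 5, 21, 3, 15, 10, 11, 12, 1, 13, 17, 6, 19, 8, 2, 14, 18, 7]
[i] adj suffixes → lcp
  [1] 4/20 → 1 ('a')
  [2] 20/9 → 2 ('ab')
  [3] 9/0 → 2 ('ab')
  [4] 0/16 → 3 ('abc')
  [5] 16/5 → 6 ('abccab')
  [6] 5/21 → 0 ('')
  [7] 21/3 → 1 ('b')
  [8] 3/15 → 2 ('ba')
  [9] 15/10 → 1 ('b')
  [10] 10/11 → 3 ('bbb')
  [11] 11/12 → 2 ('bb')
  [12] 12/1 → 1 ('b')
  [13] 1/13 → 4 ('bcba')
  [14] 13/17 → 2 ('bc')
  [15] 17/6 → 5 ('bccab')
  [16] 6/19 → 0 ('')
  [17] 19/8 → 3 ('cab')
  [18] 8/2 → 1 ('c')
  [19] 2/14 → 3 ('cba')
  [20] 14/18 → 1 ('c')
  [21] 18/7 → 4 ('ccab')

n(n+1)/2 = 22·23/2 = 253
Σ LCP = 0 + 1 + 2 + 2 + 3 + 6 + 0 + 1 + 2 + 1 + 3 + 2 + 1 + 4 + 2 + 5 + 0 + 3 + 1 + 3 + 1 + 4 = 47
distinct = 253 − 47 = 206

206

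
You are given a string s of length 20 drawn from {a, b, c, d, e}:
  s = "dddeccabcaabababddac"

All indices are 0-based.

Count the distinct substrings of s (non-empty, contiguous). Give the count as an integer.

185

rank→(start, suffix):
  0 → (9, 'aabababddac')
  1 → (10, 'abababddac')
  2 → (12, 'ababddac')
  3 → (6, 'abcaabababddac')
  4 → (14, 'abddac')
  5 → (18, 'ac')
  6 → (11, 'bababddac')
  7 → (13, 'babddac')
  8 → (7, 'bcaabababddac')
  9 → (15, 'bddac')
  10 → (19, 'c')
  11 → (8, 'caabababddac')
  12 → (5, 'cabcaabababddac')
  13 → (4, 'ccabcaabababddac')
  14 → (17, 'dac')
  15 → (16, 'ddac')
  16 → (0, 'dddeccabcaabababddac')
  17 → (1, 'ddeccabcaabababddac')
  18 → (2, 'deccabcaabababddac')
  19 → (3, 'eccabcaabababddac')

SA = [9, 10, 12, 6, 14, 18, 11, 13, 7, 15, 19, 8, 5, 4, 17, 16, 0, 1, 2, 3]
[i] adj suffixes → lcp
  [1] 9/10 → 1 ('a')
  [2] 10/12 → 4 ('abab')
  [3] 12/6 → 2 ('ab')
  [4] 6/14 → 2 ('ab')
  [5] 14/18 → 1 ('a')
  [6] 18/11 → 0 ('')
  [7] 11/13 → 3 ('bab')
  [8] 13/7 → 1 ('b')
  [9] 7/15 → 1 ('b')
  [10] 15/19 → 0 ('')
  [11] 19/8 → 1 ('c')
  [12] 8/5 → 2 ('ca')
  [13] 5/4 → 1 ('c')
  [14] 4/17 → 0 ('')
  [15] 17/16 → 1 ('d')
  [16] 16/0 → 2 ('dd')
  [17] 0/1 → 2 ('dd')
  [18] 1/2 → 1 ('d')
  [19] 2/3 → 0 ('')

n(n+1)/2 = 20·21/2 = 210
Σ LCP = 0 + 1 + 4 + 2 + 2 + 1 + 0 + 3 + 1 + 1 + 0 + 1 + 2 + 1 + 0 + 1 + 2 + 2 + 1 + 0 = 25
distinct = 210 − 25 = 185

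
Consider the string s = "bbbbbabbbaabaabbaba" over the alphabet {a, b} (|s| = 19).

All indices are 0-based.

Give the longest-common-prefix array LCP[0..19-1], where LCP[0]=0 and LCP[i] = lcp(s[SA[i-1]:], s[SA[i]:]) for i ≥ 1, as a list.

[0, 1, 3, 1, 3, 2, 3, 0, 2, 4, 2, 3, 1, 3, 4, 2, 4, 3, 4]

rank→(start, suffix):
  0 → (18, 'a')
  1 → (9, 'aabaabbaba')
  2 → (12, 'aabbaba')
  3 → (16, 'aba')
  4 → (10, 'abaabbaba')
  5 → (13, 'abbaba')
  6 → (5, 'abbbaabaabbaba')
  7 → (17, 'ba')
  8 → (8, 'baabaabbaba')
  9 → (11, 'baabbaba')
  10 → (15, 'baba')
  11 → (4, 'babbbaabaabbaba')
  12 → (7, 'bbaabaabbaba')
  13 → (14, 'bbaba')
  14 → (3, 'bbabbbaabaabbaba')
  15 → (6, 'bbbaabaabbaba')
  16 → (2, 'bbbabbbaabaabbaba')
  17 → (1, 'bbbbabbbaabaabbaba')
  18 → (0, 'bbbbbabbbaabaabbaba')

SA = [18, 9, 12, 16, 10, 13, 5, 17, 8, 11, 15, 4, 7, 14, 3, 6, 2, 1, 0]
[i] adj suffixes → lcp
  [1] 18/9 → 1 ('a')
  [2] 9/12 → 3 ('aab')
  [3] 12/16 → 1 ('a')
  [4] 16/10 → 3 ('aba')
  [5] 10/13 → 2 ('ab')
  [6] 13/5 → 3 ('abb')
  [7] 5/17 → 0 ('')
  [8] 17/8 → 2 ('ba')
  [9] 8/11 → 4 ('baab')
  [10] 11/15 → 2 ('ba')
  [11] 15/4 → 3 ('bab')
  [12] 4/7 → 1 ('b')
  [13] 7/14 → 3 ('bba')
  [14] 14/3 → 4 ('bbab')
  [15] 3/6 → 2 ('bb')
  [16] 6/2 → 4 ('bbba')
  [17] 2/1 → 3 ('bbb')
  [18] 1/0 → 4 ('bbbb')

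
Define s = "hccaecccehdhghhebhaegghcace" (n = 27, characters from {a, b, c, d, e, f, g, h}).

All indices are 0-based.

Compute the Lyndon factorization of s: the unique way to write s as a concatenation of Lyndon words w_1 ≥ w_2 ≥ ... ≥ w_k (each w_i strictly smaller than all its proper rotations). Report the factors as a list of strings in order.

["h", "c", "c", "aecccehdhghhebhaegghc", "ace"]

emit factor 1: 'h' (i=0, period=1)
emit factor 2: 'c' (i=1, period=1)
emit factor 3: 'c' (i=2, period=1)
emit factor 4: 'aecccehdhghhebhaegghc' (i=3, period=21)
emit factor 5: 'ace' (i=24, period=3)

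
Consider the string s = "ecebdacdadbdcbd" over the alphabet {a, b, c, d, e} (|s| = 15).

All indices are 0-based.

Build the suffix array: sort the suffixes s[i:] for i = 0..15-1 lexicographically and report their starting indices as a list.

[5, 8, 13, 3, 10, 12, 6, 1, 14, 4, 7, 9, 11, 2, 0]

sorted suffixes:
  #0 SA[0]=5  'acdadbdcbd'
  #1 SA[1]=8  'adbdcbd'
  #2 SA[2]=13  'bd'
  #3 SA[3]=3  'bdacdadbdcbd'
  #4 SA[4]=10  'bdcbd'
  #5 SA[5]=12  'cbd'
  #6 SA[6]=6  'cdadbdcbd'
  #7 SA[7]=1  'cebdacdadbdcbd'
  #8 SA[8]=14  'd'
  #9 SA[9]=4  'dacdadbdcbd'
  #10 SA[10]=7  'dadbdcbd'
  #11 SA[11]=9  'dbdcbd'
  #12 SA[12]=11  'dcbd'
  #13 SA[13]=2  'ebdacdadbdcbd'
  #14 SA[14]=0  'ecebdacdadbdcbd'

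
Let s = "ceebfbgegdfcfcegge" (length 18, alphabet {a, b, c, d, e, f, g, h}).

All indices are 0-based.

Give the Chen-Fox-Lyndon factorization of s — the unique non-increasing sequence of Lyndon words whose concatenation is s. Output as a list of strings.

emit factor 1: 'cee' (i=0, period=3)
emit factor 2: 'bfbgegdfcfcegge' (i=3, period=15)

["cee", "bfbgegdfcfcegge"]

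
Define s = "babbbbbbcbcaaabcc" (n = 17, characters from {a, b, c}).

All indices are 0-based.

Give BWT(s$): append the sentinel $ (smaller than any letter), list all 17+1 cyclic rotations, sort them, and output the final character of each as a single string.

rank  rotation            last
    0  $babbbbbbcbcaaabcc  c
    1  aaabcc$babbbbbbcbc  c
    2  aabcc$babbbbbbcbca  a
    3  abbbbbbcbcaaabcc$b  b
    4  abcc$babbbbbbcbcaa  a
    5  babbbbbbcbcaaabcc$  $
    6  bbbbbbcbcaaabcc$ba  a
    7  bbbbbcbcaaabcc$bab  b
    8  bbbbcbcaaabcc$babb  b
    9  bbbcbcaaabcc$babbb  b
   10  bbcbcaaabcc$babbbb  b
   11  bcaaabcc$babbbbbbc  c
   12  bcbcaaabcc$babbbbb  b
   13  bcc$babbbbbbcbcaaa  a
   14  c$babbbbbbcbcaaabc  c
   15  caaabcc$babbbbbbcb  b
   16  cbcaaabcc$babbbbbb  b
   17  cc$babbbbbbcbcaaab  b

ccaba$abbbbcbacbbb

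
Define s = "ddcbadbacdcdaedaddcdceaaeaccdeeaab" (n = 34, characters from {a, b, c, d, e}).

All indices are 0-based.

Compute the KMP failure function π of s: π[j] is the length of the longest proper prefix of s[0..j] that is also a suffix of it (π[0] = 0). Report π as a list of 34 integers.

[0, 1, 0, 0, 0, 1, 0, 0, 0, 1, 0, 1, 0, 0, 1, 0, 1, 2, 3, 1, 0, 0, 0, 0, 0, 0, 0, 0, 1, 0, 0, 0, 0, 0]

π[0] = 0
j=1 s[j]='d': π[1]=1 (border 'd')
j=2 s[j]='c': k: 1→0; π[2]=0 (border '')
j=3 s[j]='b': π[3]=0 (border '')
j=4 s[j]='a': π[4]=0 (border '')
j=5 s[j]='d': π[5]=1 (border 'd')
j=6 s[j]='b': k: 1→0; π[6]=0 (border '')
j=7 s[j]='a': π[7]=0 (border '')
j=8 s[j]='c': π[8]=0 (border '')
j=9 s[j]='d': π[9]=1 (border 'd')
j=10 s[j]='c': k: 1→0; π[10]=0 (border '')
j=11 s[j]='d': π[11]=1 (border 'd')
j=12 s[j]='a': k: 1→0; π[12]=0 (border '')
j=13 s[j]='e': π[13]=0 (border '')
j=14 s[j]='d': π[14]=1 (border 'd')
j=15 s[j]='a': k: 1→0; π[15]=0 (border '')
j=16 s[j]='d': π[16]=1 (border 'd')
j=17 s[j]='d': π[17]=2 (border 'dd')
j=18 s[j]='c': π[18]=3 (border 'ddc')
j=19 s[j]='d': k: 3→0; π[19]=1 (border 'd')
j=20 s[j]='c': k: 1→0; π[20]=0 (border '')
j=21 s[j]='e': π[21]=0 (border '')
j=22 s[j]='a': π[22]=0 (border '')
j=23 s[j]='a': π[23]=0 (border '')
j=24 s[j]='e': π[24]=0 (border '')
j=25 s[j]='a': π[25]=0 (border '')
j=26 s[j]='c': π[26]=0 (border '')
j=27 s[j]='c': π[27]=0 (border '')
j=28 s[j]='d': π[28]=1 (border 'd')
j=29 s[j]='e': k: 1→0; π[29]=0 (border '')
j=30 s[j]='e': π[30]=0 (border '')
j=31 s[j]='a': π[31]=0 (border '')
j=32 s[j]='a': π[32]=0 (border '')
j=33 s[j]='b': π[33]=0 (border '')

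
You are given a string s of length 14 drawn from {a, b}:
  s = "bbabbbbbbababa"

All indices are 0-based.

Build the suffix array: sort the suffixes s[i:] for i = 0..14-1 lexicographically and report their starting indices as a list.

[13, 11, 9, 2, 12, 10, 8, 1, 7, 0, 6, 5, 4, 3]

rank | idx | suffix
   0 |  13 | a
   1 |  11 | aba
   2 |   9 | ababa
   3 |   2 | abbbbbbababa
   4 |  12 | ba
   5 |  10 | baba
   6 |   8 | bababa
   7 |   1 | babbbbbbababa
   8 |   7 | bbababa
   9 |   0 | bbabbbbbbababa
  10 |   6 | bbbababa
  11 |   5 | bbbbababa
  12 |   4 | bbbbbababa
  13 |   3 | bbbbbbababa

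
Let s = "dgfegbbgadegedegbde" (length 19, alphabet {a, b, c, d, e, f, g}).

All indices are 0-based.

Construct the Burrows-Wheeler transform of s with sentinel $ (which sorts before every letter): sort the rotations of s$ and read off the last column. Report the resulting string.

egggbbea$dgfddgbeeed

rank  rotation              last
    0  $dgfegbbgadegedegbde  e
    1  adegedegbde$dgfegbbg  g
    2  bbgadegedegbde$dgfeg  g
    3  bde$dgfegbbgadegedeg  g
    4  bgadegedegbde$dgfegb  b
    5  de$dgfegbbgadegedegb  b
    6  degbde$dgfegbbgadege  e
    7  degedegbde$dgfegbbga  a
    8  dgfegbbgadegedegbde$  $
    9  e$dgfegbbgadegedegbd  d
   10  edegbde$dgfegbbgadeg  g
   11  egbbgadegedegbde$dgf  f
   12  egbde$dgfegbbgadeged  d
   13  egedegbde$dgfegbbgad  d
   14  fegbbgadegedegbde$dg  g
   15  gadegedegbde$dgfegbb  b
   16  gbbgadegedegbde$dgfe  e
   17  gbde$dgfegbbgadegede  e
   18  gedegbde$dgfegbbgade  e
   19  gfegbbgadegedegbde$d  d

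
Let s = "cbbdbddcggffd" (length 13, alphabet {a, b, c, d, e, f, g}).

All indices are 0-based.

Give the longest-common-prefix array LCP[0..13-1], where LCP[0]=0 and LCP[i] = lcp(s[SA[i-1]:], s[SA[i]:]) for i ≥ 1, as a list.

rank | idx | suffix
   0 |   1 | bbdbddcggffd
   1 |   2 | bdbddcggffd
   2 |   4 | bddcggffd
   3 |   0 | cbbdbddcggffd
   4 |   7 | cggffd
   5 |  12 | d
   6 |   3 | dbddcggffd
   7 |   6 | dcggffd
   8 |   5 | ddcggffd
   9 |  11 | fd
  10 |  10 | ffd
  11 |   9 | gffd
  12 |   8 | ggffd

SA = [1, 2, 4, 0, 7, 12, 3, 6, 5, 11, 10, 9, 8]
rank  pair      lcp
   1  s[1:],s[2:]  1  'b'
   2  s[2:],s[4:]  2  'bd'
   3  s[4:],s[0:]  0  ''
   4  s[0:],s[7:]  1  'c'
   5  s[7:],s[12:]  0  ''
   6  s[12:],s[3:]  1  'd'
   7  s[3:],s[6:]  1  'd'
   8  s[6:],s[5:]  1  'd'
   9  s[5:],s[11:]  0  ''
  10  s[11:],s[10:]  1  'f'
  11  s[10:],s[9:]  0  ''
  12  s[9:],s[8:]  1  'g'

[0, 1, 2, 0, 1, 0, 1, 1, 1, 0, 1, 0, 1]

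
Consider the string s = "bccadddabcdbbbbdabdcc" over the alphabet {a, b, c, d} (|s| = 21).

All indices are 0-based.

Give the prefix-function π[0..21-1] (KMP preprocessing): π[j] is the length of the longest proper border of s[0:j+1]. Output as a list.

[0, 0, 0, 0, 0, 0, 0, 0, 1, 2, 0, 1, 1, 1, 1, 0, 0, 1, 0, 0, 0]

π[0] = 0
j=1 s[j]='c': π[1]=0 (border '')
j=2 s[j]='c': π[2]=0 (border '')
j=3 s[j]='a': π[3]=0 (border '')
j=4 s[j]='d': π[4]=0 (border '')
j=5 s[j]='d': π[5]=0 (border '')
j=6 s[j]='d': π[6]=0 (border '')
j=7 s[j]='a': π[7]=0 (border '')
j=8 s[j]='b': π[8]=1 (border 'b')
j=9 s[j]='c': π[9]=2 (border 'bc')
j=10 s[j]='d': k: 2→0; π[10]=0 (border '')
j=11 s[j]='b': π[11]=1 (border 'b')
j=12 s[j]='b': k: 1→0; π[12]=1 (border 'b')
j=13 s[j]='b': k: 1→0; π[13]=1 (border 'b')
j=14 s[j]='b': k: 1→0; π[14]=1 (border 'b')
j=15 s[j]='d': k: 1→0; π[15]=0 (border '')
j=16 s[j]='a': π[16]=0 (border '')
j=17 s[j]='b': π[17]=1 (border 'b')
j=18 s[j]='d': k: 1→0; π[18]=0 (border '')
j=19 s[j]='c': π[19]=0 (border '')
j=20 s[j]='c': π[20]=0 (border '')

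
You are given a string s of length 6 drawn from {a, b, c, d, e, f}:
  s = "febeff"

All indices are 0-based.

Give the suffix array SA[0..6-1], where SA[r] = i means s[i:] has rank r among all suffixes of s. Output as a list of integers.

[2, 1, 3, 5, 0, 4]

sorted suffixes:
  #0 SA[0]=2  'beff'
  #1 SA[1]=1  'ebeff'
  #2 SA[2]=3  'eff'
  #3 SA[3]=5  'f'
  #4 SA[4]=0  'febeff'
  #5 SA[5]=4  'ff'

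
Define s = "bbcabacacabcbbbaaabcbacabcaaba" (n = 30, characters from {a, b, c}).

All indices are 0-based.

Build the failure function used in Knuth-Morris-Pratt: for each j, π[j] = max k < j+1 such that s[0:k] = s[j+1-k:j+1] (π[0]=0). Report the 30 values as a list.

[0, 1, 0, 0, 1, 0, 0, 0, 0, 0, 1, 0, 1, 2, 2, 0, 0, 0, 1, 0, 1, 0, 0, 0, 1, 0, 0, 0, 1, 0]

π[0] = 0
j=1 s[j]='b': π[1]=1 (border 'b')
j=2 s[j]='c': k: 1→0; π[2]=0 (border '')
j=3 s[j]='a': π[3]=0 (border '')
j=4 s[j]='b': π[4]=1 (border 'b')
j=5 s[j]='a': k: 1→0; π[5]=0 (border '')
j=6 s[j]='c': π[6]=0 (border '')
j=7 s[j]='a': π[7]=0 (border '')
j=8 s[j]='c': π[8]=0 (border '')
j=9 s[j]='a': π[9]=0 (border '')
j=10 s[j]='b': π[10]=1 (border 'b')
j=11 s[j]='c': k: 1→0; π[11]=0 (border '')
j=12 s[j]='b': π[12]=1 (border 'b')
j=13 s[j]='b': π[13]=2 (border 'bb')
j=14 s[j]='b': k: 2→1; π[14]=2 (border 'bb')
j=15 s[j]='a': k: 2→1→0; π[15]=0 (border '')
j=16 s[j]='a': π[16]=0 (border '')
j=17 s[j]='a': π[17]=0 (border '')
j=18 s[j]='b': π[18]=1 (border 'b')
j=19 s[j]='c': k: 1→0; π[19]=0 (border '')
j=20 s[j]='b': π[20]=1 (border 'b')
j=21 s[j]='a': k: 1→0; π[21]=0 (border '')
j=22 s[j]='c': π[22]=0 (border '')
j=23 s[j]='a': π[23]=0 (border '')
j=24 s[j]='b': π[24]=1 (border 'b')
j=25 s[j]='c': k: 1→0; π[25]=0 (border '')
j=26 s[j]='a': π[26]=0 (border '')
j=27 s[j]='a': π[27]=0 (border '')
j=28 s[j]='b': π[28]=1 (border 'b')
j=29 s[j]='a': k: 1→0; π[29]=0 (border '')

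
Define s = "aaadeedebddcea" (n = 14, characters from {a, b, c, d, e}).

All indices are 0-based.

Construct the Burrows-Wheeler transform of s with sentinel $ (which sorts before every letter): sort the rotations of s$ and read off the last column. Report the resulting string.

ae$aaeddbeacded

rank  rotation         last
    0  $aaadeedebddcea  a
    1  a$aaadeedebddce  e
    2  aaadeedebddcea$  $
    3  aadeedebddcea$a  a
    4  adeedebddcea$aa  a
    5  bddcea$aaadeede  e
    6  cea$aaadeedebdd  d
    7  dcea$aaadeedebd  d
    8  ddcea$aaadeedeb  b
    9  debddcea$aaadee  e
   10  deedebddcea$aaa  a
   11  ea$aaadeedebddc  c
   12  ebddcea$aaadeed  d
   13  edebddcea$aaade  e
   14  eedebddcea$aaad  d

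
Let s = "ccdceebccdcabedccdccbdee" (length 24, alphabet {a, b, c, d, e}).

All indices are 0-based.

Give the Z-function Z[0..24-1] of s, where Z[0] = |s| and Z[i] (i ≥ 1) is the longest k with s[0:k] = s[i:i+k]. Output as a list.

[24, 1, 0, 1, 0, 0, 0, 4, 1, 0, 1, 0, 0, 0, 0, 4, 1, 0, 2, 1, 0, 0, 0, 0]

Z[0]=24
i=1: outside box; Z[1]=1 scan→box=[1,2)
i=2: outside box; Z[2]=0
i=3: outside box; Z[3]=1 scan→box=[3,4)
i=4: outside box; Z[4]=0
i=5: outside box; Z[5]=0
i=6: outside box; Z[6]=0
i=7: outside box; Z[7]=4 scan→box=[7,11)
i=8: min(r-i=3, Z[1]=1)=1; Z[8]=1
i=9: min(r-i=2, Z[2]=0)=0; Z[9]=0
i=10: min(r-i=1, Z[3]=1)=1; Z[10]=1
i=11: outside box; Z[11]=0
i=12: outside box; Z[12]=0
i=13: outside box; Z[13]=0
i=14: outside box; Z[14]=0
i=15: outside box; Z[15]=4 scan→box=[15,19)
i=16: min(r-i=3, Z[1]=1)=1; Z[16]=1
i=17: min(r-i=2, Z[2]=0)=0; Z[17]=0
i=18: min(r-i=1, Z[3]=1)=1; Z[18]=2 scan→box=[18,20)
i=19: min(r-i=1, Z[1]=1)=1; Z[19]=1
i=20: outside box; Z[20]=0
i=21: outside box; Z[21]=0
i=22: outside box; Z[22]=0
i=23: outside box; Z[23]=0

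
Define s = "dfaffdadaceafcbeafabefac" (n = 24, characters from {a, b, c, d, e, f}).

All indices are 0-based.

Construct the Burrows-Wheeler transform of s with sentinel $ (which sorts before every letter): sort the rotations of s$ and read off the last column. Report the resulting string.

cffddeefcaafaaf$bcbaedafa

rank  rotation                   last
    0  $dfaffdadaceafcbeafabefac  c
    1  abefac$dfaffdadaceafcbeaf  f
    2  ac$dfaffdadaceafcbeafabef  f
    3  aceafcbeafabefac$dfaffdad  d
    4  adaceafcbeafabefac$dfaffd  d
    5  afabefac$dfaffdadaceafcbe  e
    6  afcbeafabefac$dfaffdadace  e
    7  affdadaceafcbeafabefac$df  f
    8  beafabefac$dfaffdadaceafc  c
    9  befac$dfaffdadaceafcbeafa  a
   10  c$dfaffdadaceafcbeafabefa  a
   11  cbeafabefac$dfaffdadaceaf  f
   12  ceafcbeafabefac$dfaffdada  a
   13  daceafcbeafabefac$dfaffda  a
   14  dadaceafcbeafabefac$dfaff  f
   15  dfaffdadaceafcbeafabefac$  $
   16  eafabefac$dfaffdadaceafcb  b
   17  eafcbeafabefac$dfaffdadac  c
   18  efac$dfaffdadaceafcbeafab  b
   19  fabefac$dfaffdadaceafcbea  a
   20  fac$dfaffdadaceafcbeafabe  e
   21  faffdadaceafcbeafabefac$d  d
   22  fcbeafabefac$dfaffdadacea  a
   23  fdadaceafcbeafabefac$dfaf  f
   24  ffdadaceafcbeafabefac$dfa  a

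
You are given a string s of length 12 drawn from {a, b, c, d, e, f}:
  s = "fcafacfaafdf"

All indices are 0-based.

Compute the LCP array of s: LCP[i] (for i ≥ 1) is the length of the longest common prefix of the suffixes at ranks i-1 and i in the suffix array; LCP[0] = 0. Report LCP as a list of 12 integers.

rank→(start, suffix):
  0 → (7, 'aafdf')
  1 → (4, 'acfaafdf')
  2 → (2, 'afacfaafdf')
  3 → (8, 'afdf')
  4 → (1, 'cafacfaafdf')
  5 → (5, 'cfaafdf')
  6 → (10, 'df')
  7 → (11, 'f')
  8 → (6, 'faafdf')
  9 → (3, 'facfaafdf')
  10 → (0, 'fcafacfaafdf')
  11 → (9, 'fdf')

SA = [7, 4, 2, 8, 1, 5, 10, 11, 6, 3, 0, 9]
[i] adj suffixes → lcp
  [1] 7/4 → 1 ('a')
  [2] 4/2 → 1 ('a')
  [3] 2/8 → 2 ('af')
  [4] 8/1 → 0 ('')
  [5] 1/5 → 1 ('c')
  [6] 5/10 → 0 ('')
  [7] 10/11 → 0 ('')
  [8] 11/6 → 1 ('f')
  [9] 6/3 → 2 ('fa')
  [10] 3/0 → 1 ('f')
  [11] 0/9 → 1 ('f')

[0, 1, 1, 2, 0, 1, 0, 0, 1, 2, 1, 1]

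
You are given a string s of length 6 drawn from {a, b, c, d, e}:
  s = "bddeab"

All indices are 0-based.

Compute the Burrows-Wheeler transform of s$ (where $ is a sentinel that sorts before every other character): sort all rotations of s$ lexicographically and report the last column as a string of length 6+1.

rank  rotation last
    0  $bddeab  b
    1  ab$bdde  e
    2  b$bddea  a
    3  bddeab$  $
    4  ddeab$b  b
    5  deab$bd  d
    6  eab$bdd  d

bea$bdd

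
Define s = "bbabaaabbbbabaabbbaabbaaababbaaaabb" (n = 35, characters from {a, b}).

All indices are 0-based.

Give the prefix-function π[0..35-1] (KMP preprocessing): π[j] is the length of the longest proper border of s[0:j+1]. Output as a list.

[0, 1, 0, 1, 0, 0, 0, 1, 2, 2, 2, 3, 4, 5, 6, 1, 2, 2, 3, 0, 1, 2, 3, 0, 0, 1, 0, 1, 2, 3, 0, 0, 0, 1, 2]

π[0] = 0
j=1 s[j]='b': π[1]=1 (border 'b')
j=2 s[j]='a': k: 1→0; π[2]=0 (border '')
j=3 s[j]='b': π[3]=1 (border 'b')
j=4 s[j]='a': k: 1→0; π[4]=0 (border '')
j=5 s[j]='a': π[5]=0 (border '')
j=6 s[j]='a': π[6]=0 (border '')
j=7 s[j]='b': π[7]=1 (border 'b')
j=8 s[j]='b': π[8]=2 (border 'bb')
j=9 s[j]='b': k: 2→1; π[9]=2 (border 'bb')
j=10 s[j]='b': k: 2→1; π[10]=2 (border 'bb')
j=11 s[j]='a': π[11]=3 (border 'bba')
j=12 s[j]='b': π[12]=4 (border 'bbab')
j=13 s[j]='a': π[13]=5 (border 'bbaba')
j=14 s[j]='a': π[14]=6 (border 'bbabaa')
j=15 s[j]='b': k: 6→0; π[15]=1 (border 'b')
j=16 s[j]='b': π[16]=2 (border 'bb')
j=17 s[j]='b': k: 2→1; π[17]=2 (border 'bb')
j=18 s[j]='a': π[18]=3 (border 'bba')
j=19 s[j]='a': k: 3→0; π[19]=0 (border '')
j=20 s[j]='b': π[20]=1 (border 'b')
j=21 s[j]='b': π[21]=2 (border 'bb')
j=22 s[j]='a': π[22]=3 (border 'bba')
j=23 s[j]='a': k: 3→0; π[23]=0 (border '')
j=24 s[j]='a': π[24]=0 (border '')
j=25 s[j]='b': π[25]=1 (border 'b')
j=26 s[j]='a': k: 1→0; π[26]=0 (border '')
j=27 s[j]='b': π[27]=1 (border 'b')
j=28 s[j]='b': π[28]=2 (border 'bb')
j=29 s[j]='a': π[29]=3 (border 'bba')
j=30 s[j]='a': k: 3→0; π[30]=0 (border '')
j=31 s[j]='a': π[31]=0 (border '')
j=32 s[j]='a': π[32]=0 (border '')
j=33 s[j]='b': π[33]=1 (border 'b')
j=34 s[j]='b': π[34]=2 (border 'bb')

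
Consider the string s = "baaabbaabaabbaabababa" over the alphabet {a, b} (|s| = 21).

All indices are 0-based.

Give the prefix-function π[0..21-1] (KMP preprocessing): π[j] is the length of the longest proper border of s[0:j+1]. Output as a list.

[0, 0, 0, 0, 1, 1, 2, 3, 1, 2, 3, 1, 1, 2, 3, 1, 2, 1, 2, 1, 2]

π[0] = 0
j=1 s[j]='a': π[1]=0 (border '')
j=2 s[j]='a': π[2]=0 (border '')
j=3 s[j]='a': π[3]=0 (border '')
j=4 s[j]='b': π[4]=1 (border 'b')
j=5 s[j]='b': k: 1→0; π[5]=1 (border 'b')
j=6 s[j]='a': π[6]=2 (border 'ba')
j=7 s[j]='a': π[7]=3 (border 'baa')
j=8 s[j]='b': k: 3→0; π[8]=1 (border 'b')
j=9 s[j]='a': π[9]=2 (border 'ba')
j=10 s[j]='a': π[10]=3 (border 'baa')
j=11 s[j]='b': k: 3→0; π[11]=1 (border 'b')
j=12 s[j]='b': k: 1→0; π[12]=1 (border 'b')
j=13 s[j]='a': π[13]=2 (border 'ba')
j=14 s[j]='a': π[14]=3 (border 'baa')
j=15 s[j]='b': k: 3→0; π[15]=1 (border 'b')
j=16 s[j]='a': π[16]=2 (border 'ba')
j=17 s[j]='b': k: 2→0; π[17]=1 (border 'b')
j=18 s[j]='a': π[18]=2 (border 'ba')
j=19 s[j]='b': k: 2→0; π[19]=1 (border 'b')
j=20 s[j]='a': π[20]=2 (border 'ba')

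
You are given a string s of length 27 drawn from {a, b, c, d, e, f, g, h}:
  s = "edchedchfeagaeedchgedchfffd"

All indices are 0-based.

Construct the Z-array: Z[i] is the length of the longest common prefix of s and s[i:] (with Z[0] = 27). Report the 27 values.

[27, 0, 0, 0, 4, 0, 0, 0, 0, 1, 0, 0, 0, 1, 4, 0, 0, 0, 0, 4, 0, 0, 0, 0, 0, 0, 0]

Z[0]=27
i=1: fresh scan; Z[1]=0
i=2: fresh scan; Z[2]=0
i=3: fresh scan; Z[3]=0
i=4: fresh scan; Z[4]=4 grow→box=[4,8)
i=5: min(r-i=3, Z[1]=0)=0; Z[5]=0
i=6: min(r-i=2, Z[2]=0)=0; Z[6]=0
i=7: min(r-i=1, Z[3]=0)=0; Z[7]=0
i=8: fresh scan; Z[8]=0
i=9: fresh scan; Z[9]=1 grow→box=[9,10)
i=10: fresh scan; Z[10]=0
i=11: fresh scan; Z[11]=0
i=12: fresh scan; Z[12]=0
i=13: fresh scan; Z[13]=1 grow→box=[13,14)
i=14: fresh scan; Z[14]=4 grow→box=[14,18)
i=15: min(r-i=3, Z[1]=0)=0; Z[15]=0
i=16: min(r-i=2, Z[2]=0)=0; Z[16]=0
i=17: min(r-i=1, Z[3]=0)=0; Z[17]=0
i=18: fresh scan; Z[18]=0
i=19: fresh scan; Z[19]=4 grow→box=[19,23)
i=20: min(r-i=3, Z[1]=0)=0; Z[20]=0
i=21: min(r-i=2, Z[2]=0)=0; Z[21]=0
i=22: min(r-i=1, Z[3]=0)=0; Z[22]=0
i=23: fresh scan; Z[23]=0
i=24: fresh scan; Z[24]=0
i=25: fresh scan; Z[25]=0
i=26: fresh scan; Z[26]=0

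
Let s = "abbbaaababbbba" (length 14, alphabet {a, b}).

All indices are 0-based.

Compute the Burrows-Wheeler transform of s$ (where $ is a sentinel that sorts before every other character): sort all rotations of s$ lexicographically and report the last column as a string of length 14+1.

rank  rotation         last
    0  $abbbaaababbbba  a
    1  a$abbbaaababbbb  b
    2  aaababbbba$abbb  b
    3  aababbbba$abbba  a
    4  ababbbba$abbbaa  a
    5  abbbaaababbbba$  $
    6  abbbba$abbbaaab  b
    7  ba$abbbaaababbb  b
    8  baaababbbba$abb  b
    9  babbbba$abbbaaa  a
   10  bba$abbbaaababb  b
   11  bbaaababbbba$ab  b
   12  bbba$abbbaaabab  b
   13  bbbaaababbbba$a  a
   14  bbbba$abbbaaaba  a

abbaa$bbbabbbaa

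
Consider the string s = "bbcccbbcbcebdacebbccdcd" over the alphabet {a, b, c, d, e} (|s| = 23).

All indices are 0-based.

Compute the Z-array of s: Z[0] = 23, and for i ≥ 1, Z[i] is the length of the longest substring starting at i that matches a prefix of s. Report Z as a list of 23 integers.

[23, 1, 0, 0, 0, 3, 1, 0, 1, 0, 0, 1, 0, 0, 0, 0, 4, 1, 0, 0, 0, 0, 0]

Z[0]=23
i=1: fresh scan; Z[1]=1 grow→box=[1,2)
i=2: fresh scan; Z[2]=0
i=3: fresh scan; Z[3]=0
i=4: fresh scan; Z[4]=0
i=5: fresh scan; Z[5]=3 grow→box=[5,8)
i=6: min(r-i=2, Z[1]=1)=1; Z[6]=1
i=7: min(r-i=1, Z[2]=0)=0; Z[7]=0
i=8: fresh scan; Z[8]=1 grow→box=[8,9)
i=9: fresh scan; Z[9]=0
i=10: fresh scan; Z[10]=0
i=11: fresh scan; Z[11]=1 grow→box=[11,12)
i=12: fresh scan; Z[12]=0
i=13: fresh scan; Z[13]=0
i=14: fresh scan; Z[14]=0
i=15: fresh scan; Z[15]=0
i=16: fresh scan; Z[16]=4 grow→box=[16,20)
i=17: min(r-i=3, Z[1]=1)=1; Z[17]=1
i=18: min(r-i=2, Z[2]=0)=0; Z[18]=0
i=19: min(r-i=1, Z[3]=0)=0; Z[19]=0
i=20: fresh scan; Z[20]=0
i=21: fresh scan; Z[21]=0
i=22: fresh scan; Z[22]=0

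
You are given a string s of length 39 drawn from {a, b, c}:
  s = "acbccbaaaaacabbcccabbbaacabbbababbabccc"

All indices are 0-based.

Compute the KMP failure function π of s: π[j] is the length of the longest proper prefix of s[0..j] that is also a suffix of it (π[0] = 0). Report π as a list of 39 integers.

[0, 0, 0, 0, 0, 0, 1, 1, 1, 1, 1, 2, 1, 0, 0, 0, 0, 0, 1, 0, 0, 0, 1, 1, 2, 1, 0, 0, 0, 1, 0, 1, 0, 0, 1, 0, 0, 0, 0]

π[0] = 0
j=1 s[j]='c': π[1]=0 (border '')
j=2 s[j]='b': π[2]=0 (border '')
j=3 s[j]='c': π[3]=0 (border '')
j=4 s[j]='c': π[4]=0 (border '')
j=5 s[j]='b': π[5]=0 (border '')
j=6 s[j]='a': π[6]=1 (border 'a')
j=7 s[j]='a': k: 1→0; π[7]=1 (border 'a')
j=8 s[j]='a': k: 1→0; π[8]=1 (border 'a')
j=9 s[j]='a': k: 1→0; π[9]=1 (border 'a')
j=10 s[j]='a': k: 1→0; π[10]=1 (border 'a')
j=11 s[j]='c': π[11]=2 (border 'ac')
j=12 s[j]='a': k: 2→0; π[12]=1 (border 'a')
j=13 s[j]='b': k: 1→0; π[13]=0 (border '')
j=14 s[j]='b': π[14]=0 (border '')
j=15 s[j]='c': π[15]=0 (border '')
j=16 s[j]='c': π[16]=0 (border '')
j=17 s[j]='c': π[17]=0 (border '')
j=18 s[j]='a': π[18]=1 (border 'a')
j=19 s[j]='b': k: 1→0; π[19]=0 (border '')
j=20 s[j]='b': π[20]=0 (border '')
j=21 s[j]='b': π[21]=0 (border '')
j=22 s[j]='a': π[22]=1 (border 'a')
j=23 s[j]='a': k: 1→0; π[23]=1 (border 'a')
j=24 s[j]='c': π[24]=2 (border 'ac')
j=25 s[j]='a': k: 2→0; π[25]=1 (border 'a')
j=26 s[j]='b': k: 1→0; π[26]=0 (border '')
j=27 s[j]='b': π[27]=0 (border '')
j=28 s[j]='b': π[28]=0 (border '')
j=29 s[j]='a': π[29]=1 (border 'a')
j=30 s[j]='b': k: 1→0; π[30]=0 (border '')
j=31 s[j]='a': π[31]=1 (border 'a')
j=32 s[j]='b': k: 1→0; π[32]=0 (border '')
j=33 s[j]='b': π[33]=0 (border '')
j=34 s[j]='a': π[34]=1 (border 'a')
j=35 s[j]='b': k: 1→0; π[35]=0 (border '')
j=36 s[j]='c': π[36]=0 (border '')
j=37 s[j]='c': π[37]=0 (border '')
j=38 s[j]='c': π[38]=0 (border '')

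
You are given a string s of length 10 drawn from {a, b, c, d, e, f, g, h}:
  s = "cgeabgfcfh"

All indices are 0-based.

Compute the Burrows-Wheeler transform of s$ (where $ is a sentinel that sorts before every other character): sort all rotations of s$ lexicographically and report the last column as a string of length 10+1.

rank  rotation     last
    0  $cgeabgfcfh  h
    1  abgfcfh$cge  e
    2  bgfcfh$cgea  a
    3  cfh$cgeabgf  f
    4  cgeabgfcfh$  $
    5  eabgfcfh$cg  g
    6  fcfh$cgeabg  g
    7  fh$cgeabgfc  c
    8  geabgfcfh$c  c
    9  gfcfh$cgeab  b
   10  h$cgeabgfcf  f

heaf$ggccbf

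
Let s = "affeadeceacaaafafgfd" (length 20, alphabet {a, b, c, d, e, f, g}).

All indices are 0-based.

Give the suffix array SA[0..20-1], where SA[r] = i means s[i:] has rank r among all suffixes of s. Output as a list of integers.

[11, 12, 9, 4, 13, 0, 15, 10, 7, 19, 5, 8, 3, 6, 14, 18, 2, 1, 16, 17]

rank→(start, suffix):
  0 → (11, 'aaafafgfd')
  1 → (12, 'aafafgfd')
  2 → (9, 'acaaafafgfd')
  3 → (4, 'adeceacaaafafgfd')
  4 → (13, 'afafgfd')
  5 → (0, 'affeadeceacaaafafgfd')
  6 → (15, 'afgfd')
  7 → (10, 'caaafafgfd')
  8 → (7, 'ceacaaafafgfd')
  9 → (19, 'd')
  10 → (5, 'deceacaaafafgfd')
  11 → (8, 'eacaaafafgfd')
  12 → (3, 'eadeceacaaafafgfd')
  13 → (6, 'eceacaaafafgfd')
  14 → (14, 'fafgfd')
  15 → (18, 'fd')
  16 → (2, 'feadeceacaaafafgfd')
  17 → (1, 'ffeadeceacaaafafgfd')
  18 → (16, 'fgfd')
  19 → (17, 'gfd')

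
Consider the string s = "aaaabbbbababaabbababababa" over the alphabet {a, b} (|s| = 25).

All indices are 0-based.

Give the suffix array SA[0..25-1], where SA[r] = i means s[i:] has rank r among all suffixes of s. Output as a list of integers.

[24, 0, 1, 12, 2, 22, 10, 20, 8, 18, 16, 13, 3, 23, 11, 21, 9, 19, 7, 17, 15, 6, 14, 5, 4]

rank | idx | suffix
   0 |  24 | a
   1 |   0 | aaaabbbbababaabbababababa
   2 |   1 | aaabbbbababaabbababababa
   3 |  12 | aabbababababa
   4 |   2 | aabbbbababaabbababababa
   5 |  22 | aba
   6 |  10 | abaabbababababa
   7 |  20 | ababa
   8 |   8 | ababaabbababababa
   9 |  18 | abababa
  10 |  16 | ababababa
  11 |  13 | abbababababa
  12 |   3 | abbbbababaabbababababa
  13 |  23 | ba
  14 |  11 | baabbababababa
  15 |  21 | baba
  16 |   9 | babaabbababababa
  17 |  19 | bababa
  18 |   7 | bababaabbababababa
  19 |  17 | babababa
  20 |  15 | bababababa
  21 |   6 | bbababaabbababababa
  22 |  14 | bbababababa
  23 |   5 | bbbababaabbababababa
  24 |   4 | bbbbababaabbababababa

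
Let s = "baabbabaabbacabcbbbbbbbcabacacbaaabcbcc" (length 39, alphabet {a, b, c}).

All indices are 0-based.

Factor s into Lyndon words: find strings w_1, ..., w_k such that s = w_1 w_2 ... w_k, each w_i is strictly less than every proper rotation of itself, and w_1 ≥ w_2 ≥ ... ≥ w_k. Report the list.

emit factor 1: 'b' (i=0, period=1)
emit factor 2: 'aabbabaabbacabcbbbbbbbcabacacb' (i=1, period=30)
emit factor 3: 'aaabcbcc' (i=31, period=8)

["b", "aabbabaabbacabcbbbbbbbcabacacb", "aaabcbcc"]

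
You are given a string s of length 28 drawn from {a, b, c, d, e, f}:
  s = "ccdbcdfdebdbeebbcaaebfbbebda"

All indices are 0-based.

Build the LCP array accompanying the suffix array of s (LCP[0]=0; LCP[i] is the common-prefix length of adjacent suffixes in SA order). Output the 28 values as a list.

[0, 1, 1, 0, 2, 1, 2, 1, 2, 1, 2, 1, 0, 1, 1, 2, 0, 1, 2, 1, 1, 0, 2, 3, 2, 1, 0, 1]

sorted suffixes:
  #0 SA[0]=27  'a'
  #1 SA[1]=17  'aaebfbbebda'
  #2 SA[2]=18  'aebfbbebda'
  #3 SA[3]=14  'bbcaaebfbbebda'
  #4 SA[4]=22  'bbebda'
  #5 SA[5]=15  'bcaaebfbbebda'
  #6 SA[6]=3  'bcdfdebdbeebbcaaebfbbebda'
  #7 SA[7]=25  'bda'
  #8 SA[8]=9  'bdbeebbcaaebfbbebda'
  #9 SA[9]=23  'bebda'
  #10 SA[10]=11  'beebbcaaebfbbebda'
  #11 SA[11]=20  'bfbbebda'
  #12 SA[12]=16  'caaebfbbebda'
  #13 SA[13]=0  'ccdbcdfdebdbeebbcaaebfbbebda'
  #14 SA[14]=1  'cdbcdfdebdbeebbcaaebfbbebda'
  #15 SA[15]=4  'cdfdebdbeebbcaaebfbbebda'
  #16 SA[16]=26  'da'
  #17 SA[17]=2  'dbcdfdebdbeebbcaaebfbbebda'
  #18 SA[18]=10  'dbeebbcaaebfbbebda'
  #19 SA[19]=7  'debdbeebbcaaebfbbebda'
  #20 SA[20]=5  'dfdebdbeebbcaaebfbbebda'
  #21 SA[21]=13  'ebbcaaebfbbebda'
  #22 SA[22]=24  'ebda'
  #23 SA[23]=8  'ebdbeebbcaaebfbbebda'
  #24 SA[24]=19  'ebfbbebda'
  #25 SA[25]=12  'eebbcaaebfbbebda'
  #26 SA[26]=21  'fbbebda'
  #27 SA[27]=6  'fdebdbeebbcaaebfbbebda'

SA = [27, 17, 18, 14, 22, 15, 3, 25, 9, 23, 11, 20, 16, 0, 1, 4, 26, 2, 10, 7, 5, 13, 24, 8, 19, 12, 21, 6]
i: (SA[i-1],SA[i]) lcp shared
  1: (27,17) 1 'a'
  2: (17,18) 1 'a'
  3: (18,14) 0 ''
  4: (14,22) 2 'bb'
  5: (22,15) 1 'b'
  6: (15,3) 2 'bc'
  7: (3,25) 1 'b'
  8: (25,9) 2 'bd'
  9: (9,23) 1 'b'
  10: (23,11) 2 'be'
  11: (11,20) 1 'b'
  12: (20,16) 0 ''
  13: (16,0) 1 'c'
  14: (0,1) 1 'c'
  15: (1,4) 2 'cd'
  16: (4,26) 0 ''
  17: (26,2) 1 'd'
  18: (2,10) 2 'db'
  19: (10,7) 1 'd'
  20: (7,5) 1 'd'
  21: (5,13) 0 ''
  22: (13,24) 2 'eb'
  23: (24,8) 3 'ebd'
  24: (8,19) 2 'eb'
  25: (19,12) 1 'e'
  26: (12,21) 0 ''
  27: (21,6) 1 'f'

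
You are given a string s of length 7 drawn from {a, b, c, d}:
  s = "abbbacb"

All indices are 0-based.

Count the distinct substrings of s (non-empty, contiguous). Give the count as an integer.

rank→(start, suffix):
  0 → (0, 'abbbacb')
  1 → (4, 'acb')
  2 → (6, 'b')
  3 → (3, 'bacb')
  4 → (2, 'bbacb')
  5 → (1, 'bbbacb')
  6 → (5, 'cb')

SA = [0, 4, 6, 3, 2, 1, 5]
i: (SA[i-1],SA[i]) lcp shared
  1: (0,4) 1 'a'
  2: (4,6) 0 ''
  3: (6,3) 1 'b'
  4: (3,2) 1 'b'
  5: (2,1) 2 'bb'
  6: (1,5) 0 ''

n(n+1)/2 = 7·8/2 = 28
Σ LCP = 0 + 1 + 0 + 1 + 1 + 2 + 0 = 5
distinct = 28 − 5 = 23

23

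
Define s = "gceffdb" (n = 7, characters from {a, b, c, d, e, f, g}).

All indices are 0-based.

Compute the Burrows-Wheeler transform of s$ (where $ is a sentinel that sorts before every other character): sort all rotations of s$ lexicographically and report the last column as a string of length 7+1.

bdgfcfe$

rank  rotation  last
    0  $gceffdb  b
    1  b$gceffd  d
    2  ceffdb$g  g
    3  db$gceff  f
    4  effdb$gc  c
    5  fdb$gcef  f
    6  ffdb$gce  e
    7  gceffdb$  $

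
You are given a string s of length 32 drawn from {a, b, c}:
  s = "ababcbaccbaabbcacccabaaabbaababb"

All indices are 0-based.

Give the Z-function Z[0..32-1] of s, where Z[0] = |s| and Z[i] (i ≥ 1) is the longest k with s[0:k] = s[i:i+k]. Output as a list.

[32, 0, 2, 0, 0, 0, 1, 0, 0, 0, 1, 2, 0, 0, 0, 1, 0, 0, 0, 3, 0, 1, 1, 2, 0, 0, 1, 4, 0, 2, 0, 0]

Z[0]=32
i=1: i≥r, start 0; Z[1]=0
i=2: i≥r, start 0; Z[2]=2 grow→box=[2,4)
i=3: min(r-i=1, Z[1]=0)=0; Z[3]=0
i=4: i≥r, start 0; Z[4]=0
i=5: i≥r, start 0; Z[5]=0
i=6: i≥r, start 0; Z[6]=1 grow→box=[6,7)
i=7: i≥r, start 0; Z[7]=0
i=8: i≥r, start 0; Z[8]=0
i=9: i≥r, start 0; Z[9]=0
i=10: i≥r, start 0; Z[10]=1 grow→box=[10,11)
i=11: i≥r, start 0; Z[11]=2 grow→box=[11,13)
i=12: min(r-i=1, Z[1]=0)=0; Z[12]=0
i=13: i≥r, start 0; Z[13]=0
i=14: i≥r, start 0; Z[14]=0
i=15: i≥r, start 0; Z[15]=1 grow→box=[15,16)
i=16: i≥r, start 0; Z[16]=0
i=17: i≥r, start 0; Z[17]=0
i=18: i≥r, start 0; Z[18]=0
i=19: i≥r, start 0; Z[19]=3 grow→box=[19,22)
i=20: min(r-i=2, Z[1]=0)=0; Z[20]=0
i=21: min(r-i=1, Z[2]=2)=1; Z[21]=1
i=22: i≥r, start 0; Z[22]=1 grow→box=[22,23)
i=23: i≥r, start 0; Z[23]=2 grow→box=[23,25)
i=24: min(r-i=1, Z[1]=0)=0; Z[24]=0
i=25: i≥r, start 0; Z[25]=0
i=26: i≥r, start 0; Z[26]=1 grow→box=[26,27)
i=27: i≥r, start 0; Z[27]=4 grow→box=[27,31)
i=28: min(r-i=3, Z[1]=0)=0; Z[28]=0
i=29: min(r-i=2, Z[2]=2)=2; Z[29]=2
i=30: min(r-i=1, Z[3]=0)=0; Z[30]=0
i=31: i≥r, start 0; Z[31]=0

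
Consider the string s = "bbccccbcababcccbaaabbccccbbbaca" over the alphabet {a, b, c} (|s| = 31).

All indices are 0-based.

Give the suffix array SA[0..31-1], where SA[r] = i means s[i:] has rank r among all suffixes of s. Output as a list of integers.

rank→(start, suffix):
  0 → (30, 'a')
  1 → (16, 'aaabbccccbbbaca')
  2 → (17, 'aabbccccbbbaca')
  3 → (8, 'ababcccbaaabbccccbbbaca')
  4 → (18, 'abbccccbbbaca')
  5 → (10, 'abcccbaaabbccccbbbaca')
  6 → (28, 'aca')
  7 → (15, 'baaabbccccbbbaca')
  8 → (9, 'babcccbaaabbccccbbbaca')
  9 → (27, 'baca')
  10 → (26, 'bbaca')
  11 → (25, 'bbbaca')
  12 → (19, 'bbccccbbbaca')
  13 → (0, 'bbccccbcababcccbaaabbccccbbbaca')
  14 → (6, 'bcababcccbaaabbccccbbbaca')
  15 → (11, 'bcccbaaabbccccbbbaca')
  16 → (20, 'bccccbbbaca')
  17 → (1, 'bccccbcababcccbaaabbccccbbbaca')
  18 → (29, 'ca')
  19 → (7, 'cababcccbaaabbccccbbbaca')
  20 → (14, 'cbaaabbccccbbbaca')
  21 → (24, 'cbbbaca')
  22 → (5, 'cbcababcccbaaabbccccbbbaca')
  23 → (13, 'ccbaaabbccccbbbaca')
  24 → (23, 'ccbbbaca')
  25 → (4, 'ccbcababcccbaaabbccccbbbaca')
  26 → (12, 'cccbaaabbccccbbbaca')
  27 → (22, 'cccbbbaca')
  28 → (3, 'cccbcababcccbaaabbccccbbbaca')
  29 → (21, 'ccccbbbaca')
  30 → (2, 'ccccbcababcccbaaabbccccbbbaca')

[30, 16, 17, 8, 18, 10, 28, 15, 9, 27, 26, 25, 19, 0, 6, 11, 20, 1, 29, 7, 14, 24, 5, 13, 23, 4, 12, 22, 3, 21, 2]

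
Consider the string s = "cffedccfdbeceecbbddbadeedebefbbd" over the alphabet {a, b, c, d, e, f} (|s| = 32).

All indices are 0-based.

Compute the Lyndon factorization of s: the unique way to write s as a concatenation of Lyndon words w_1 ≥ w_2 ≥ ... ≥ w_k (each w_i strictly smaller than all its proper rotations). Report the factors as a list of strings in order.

["cffed", "ccfd", "beceec", "bbdd", "b", "adeedebefbbd"]

emit factor 1: 'cffed' (i=0, period=5)
emit factor 2: 'ccfd' (i=5, period=4)
emit factor 3: 'beceec' (i=9, period=6)
emit factor 4: 'bbdd' (i=15, period=4)
emit factor 5: 'b' (i=19, period=1)
emit factor 6: 'adeedebefbbd' (i=20, period=12)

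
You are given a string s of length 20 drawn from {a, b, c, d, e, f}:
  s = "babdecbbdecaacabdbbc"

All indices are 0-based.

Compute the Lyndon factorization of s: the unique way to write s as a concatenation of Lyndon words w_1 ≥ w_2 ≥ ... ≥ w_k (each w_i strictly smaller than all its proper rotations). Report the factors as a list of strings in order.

["b", "abdecbbdec", "aacabdbbc"]

emit factor 1: 'b' (i=0, period=1)
emit factor 2: 'abdecbbdec' (i=1, period=10)
emit factor 3: 'aacabdbbc' (i=11, period=9)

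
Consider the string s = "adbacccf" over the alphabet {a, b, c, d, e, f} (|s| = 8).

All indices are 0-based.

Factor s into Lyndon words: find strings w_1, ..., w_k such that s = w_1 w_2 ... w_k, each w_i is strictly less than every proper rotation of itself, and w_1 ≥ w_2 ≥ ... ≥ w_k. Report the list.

["adb", "acccf"]

emit factor 1: 'adb' (i=0, period=3)
emit factor 2: 'acccf' (i=3, period=5)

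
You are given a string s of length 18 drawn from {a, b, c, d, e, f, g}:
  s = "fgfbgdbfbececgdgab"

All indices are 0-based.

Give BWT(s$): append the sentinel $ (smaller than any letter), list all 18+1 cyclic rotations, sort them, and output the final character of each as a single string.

bgafdfeeggbcbg$dbcf

rank  rotation             last
    0  $fgfbgdbfbececgdgab  b
    1  ab$fgfbgdbfbececgdg  g
    2  b$fgfbgdbfbececgdga  a
    3  bececgdgab$fgfbgdbf  f
    4  bfbececgdgab$fgfbgd  d
    5  bgdbfbececgdgab$fgf  f
    6  cecgdgab$fgfbgdbfbe  e
    7  cgdgab$fgfbgdbfbece  e
    8  dbfbececgdgab$fgfbg  g
    9  dgab$fgfbgdbfbececg  g
   10  ececgdgab$fgfbgdbfb  b
   11  ecgdgab$fgfbgdbfbec  c
   12  fbececgdgab$fgfbgdb  b
   13  fbgdbfbececgdgab$fg  g
   14  fgfbgdbfbececgdgab$  $
   15  gab$fgfbgdbfbececgd  d
   16  gdbfbececgdgab$fgfb  b
   17  gdgab$fgfbgdbfbecec  c
   18  gfbgdbfbececgdgab$f  f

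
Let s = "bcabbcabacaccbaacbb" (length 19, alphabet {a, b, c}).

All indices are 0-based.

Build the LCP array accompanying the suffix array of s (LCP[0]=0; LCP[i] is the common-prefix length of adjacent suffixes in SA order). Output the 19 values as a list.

[0, 1, 2, 1, 2, 2, 0, 1, 2, 1, 2, 1, 4, 0, 3, 2, 1, 2, 1]

sorted suffixes:
  #0 SA[0]=14  'aacbb'
  #1 SA[1]=6  'abacaccbaacbb'
  #2 SA[2]=2  'abbcabacaccbaacbb'
  #3 SA[3]=8  'acaccbaacbb'
  #4 SA[4]=15  'acbb'
  #5 SA[5]=10  'accbaacbb'
  #6 SA[6]=18  'b'
  #7 SA[7]=13  'baacbb'
  #8 SA[8]=7  'bacaccbaacbb'
  #9 SA[9]=17  'bb'
  #10 SA[10]=3  'bbcabacaccbaacbb'
  #11 SA[11]=4  'bcabacaccbaacbb'
  #12 SA[12]=0  'bcabbcabacaccbaacbb'
  #13 SA[13]=5  'cabacaccbaacbb'
  #14 SA[14]=1  'cabbcabacaccbaacbb'
  #15 SA[15]=9  'caccbaacbb'
  #16 SA[16]=12  'cbaacbb'
  #17 SA[17]=16  'cbb'
  #18 SA[18]=11  'ccbaacbb'

SA = [14, 6, 2, 8, 15, 10, 18, 13, 7, 17, 3, 4, 0, 5, 1, 9, 12, 16, 11]
[i] adj suffixes → lcp
  [1] 14/6 → 1 ('a')
  [2] 6/2 → 2 ('ab')
  [3] 2/8 → 1 ('a')
  [4] 8/15 → 2 ('ac')
  [5] 15/10 → 2 ('ac')
  [6] 10/18 → 0 ('')
  [7] 18/13 → 1 ('b')
  [8] 13/7 → 2 ('ba')
  [9] 7/17 → 1 ('b')
  [10] 17/3 → 2 ('bb')
  [11] 3/4 → 1 ('b')
  [12] 4/0 → 4 ('bcab')
  [13] 0/5 → 0 ('')
  [14] 5/1 → 3 ('cab')
  [15] 1/9 → 2 ('ca')
  [16] 9/12 → 1 ('c')
  [17] 12/16 → 2 ('cb')
  [18] 16/11 → 1 ('c')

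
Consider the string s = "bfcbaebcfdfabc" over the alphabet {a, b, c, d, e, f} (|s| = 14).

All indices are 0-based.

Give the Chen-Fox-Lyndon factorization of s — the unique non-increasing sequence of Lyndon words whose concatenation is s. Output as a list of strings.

["bfc", "b", "aebcfdf", "abc"]

emit factor 1: 'bfc' (i=0, period=3)
emit factor 2: 'b' (i=3, period=1)
emit factor 3: 'aebcfdf' (i=4, period=7)
emit factor 4: 'abc' (i=11, period=3)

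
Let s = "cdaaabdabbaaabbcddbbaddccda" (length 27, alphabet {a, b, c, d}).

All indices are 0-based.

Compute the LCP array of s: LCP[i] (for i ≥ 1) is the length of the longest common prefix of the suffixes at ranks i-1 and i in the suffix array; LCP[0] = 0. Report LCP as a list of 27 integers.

[0, 1, 4, 2, 3, 1, 3, 2, 1, 0, 2, 1, 3, 2, 1, 1, 0, 1, 3, 2, 0, 2, 2, 1, 1, 1, 2]

rank | idx | suffix
   0 |  26 | a
   1 |  10 | aaabbcddbbaddccda
   2 |   2 | aaabdabbaaabbcddbbaddccda
   3 |  11 | aabbcddbbaddccda
   4 |   3 | aabdabbaaabbcddbbaddccda
   5 |   7 | abbaaabbcddbbaddccda
   6 |  12 | abbcddbbaddccda
   7 |   4 | abdabbaaabbcddbbaddccda
   8 |  20 | addccda
   9 |   9 | baaabbcddbbaddccda
  10 |  19 | baddccda
  11 |   8 | bbaaabbcddbbaddccda
  12 |  18 | bbaddccda
  13 |  13 | bbcddbbaddccda
  14 |  14 | bcddbbaddccda
  15 |   5 | bdabbaaabbcddbbaddccda
  16 |  23 | ccda
  17 |  24 | cda
  18 |   0 | cdaaabdabbaaabbcddbbaddccda
  19 |  15 | cddbbaddccda
  20 |  25 | da
  21 |   1 | daaabdabbaaabbcddbbaddccda
  22 |   6 | dabbaaabbcddbbaddccda
  23 |  17 | dbbaddccda
  24 |  22 | dccda
  25 |  16 | ddbbaddccda
  26 |  21 | ddccda

SA = [26, 10, 2, 11, 3, 7, 12, 4, 20, 9, 19, 8, 18, 13, 14, 5, 23, 24, 0, 15, 25, 1, 6, 17, 22, 16, 21]
i: (SA[i-1],SA[i]) lcp shared
  1: (26,10) 1 'a'
  2: (10,2) 4 'aaab'
  3: (2,11) 2 'aa'
  4: (11,3) 3 'aab'
  5: (3,7) 1 'a'
  6: (7,12) 3 'abb'
  7: (12,4) 2 'ab'
  8: (4,20) 1 'a'
  9: (20,9) 0 ''
  10: (9,19) 2 'ba'
  11: (19,8) 1 'b'
  12: (8,18) 3 'bba'
  13: (18,13) 2 'bb'
  14: (13,14) 1 'b'
  15: (14,5) 1 'b'
  16: (5,23) 0 ''
  17: (23,24) 1 'c'
  18: (24,0) 3 'cda'
  19: (0,15) 2 'cd'
  20: (15,25) 0 ''
  21: (25,1) 2 'da'
  22: (1,6) 2 'da'
  23: (6,17) 1 'd'
  24: (17,22) 1 'd'
  25: (22,16) 1 'd'
  26: (16,21) 2 'dd'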